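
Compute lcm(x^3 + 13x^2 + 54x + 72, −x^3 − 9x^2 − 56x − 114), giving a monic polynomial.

x^5 + 19x^4 + 170x^3 + 890x^2 + 2484x + 2736

By polynomial division,
  x^3 + 13x^2 + 54x + 72 = (−1)(−x^3 − 9x^2 − 56x − 114) + (4x^2 − 2x − 42)
  −x^3 − 9x^2 − 56x − 114 = (−(1/4)x − 19/8)(4x^2 − 2x − 42) + (−(285/4)x − 855/4)
  4x^2 − 2x − 42 = (−(16/285)x + 56/285)(−(285/4)x − 855/4) + (0)
Last nonzero remainder: −(285/4)x − 855/4. Dividing through by −285/4 gives the monic gcd x + 3.
Then lcm(f, g) = f·g / gcd(f, g); expanding and making the result monic gives the answer.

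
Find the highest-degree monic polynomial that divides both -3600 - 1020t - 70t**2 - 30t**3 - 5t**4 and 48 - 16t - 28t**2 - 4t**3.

6 + t

Euclidean algorithm in ℚ[t]:
  -5t**4 - 30t**3 - 70t**2 - 1020t - 3600 = ((5/4)t - 5/4)(-4t**3 - 28t**2 - 16t + 48) + (-85t**2 - 1100t - 3540)
  -4t**3 - 28t**2 - 16t + 48 = ((4/85)t - 404/1445)(-85t**2 - 1100t - 3540) + (-(45360/289)t - 272160/289)
  -85t**2 - 1100t - 3540 = ((4913/9072)t + 17051/4536)(-(45360/289)t - 272160/289) + (0)
Last nonzero remainder: -(45360/289)t - 272160/289. Dividing through by -45360/289 gives the monic gcd t + 6.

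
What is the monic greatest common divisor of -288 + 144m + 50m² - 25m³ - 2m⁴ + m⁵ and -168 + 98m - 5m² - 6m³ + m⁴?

-12 + m + m²

By polynomial division,
  m⁵ - 2m⁴ - 25m³ + 50m² + 144m - 288 = (m + 4)(m⁴ - 6m³ - 5m² + 98m - 168) + (4m³ - 28m² - 80m + 384)
  m⁴ - 6m³ - 5m² + 98m - 168 = ((1/4)m + 1/4)(4m³ - 28m² - 80m + 384) + (22m² + 22m - 264)
  4m³ - 28m² - 80m + 384 = ((2/11)m - 16/11)(22m² + 22m - 264) + (0)
Last nonzero remainder: 22m² + 22m - 264. Dividing through by 22 gives the monic gcd m² + m - 12.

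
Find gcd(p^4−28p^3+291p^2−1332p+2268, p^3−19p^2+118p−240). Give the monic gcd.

Apply the Euclidean algorithm:
  p^4−28p^3+291p^2−1332p+2268 = (p−9)(p^3−19p^2+118p−240) + (2p^2−30p+108)
  p^3−19p^2+118p−240 = ((1/2)p−2)(2p^2−30p+108) + (4p−24)
  2p^2−30p+108 = ((1/2)p−9/2)(4p−24) + (0)
Last nonzero remainder: 4p−24. Dividing through by 4 gives the monic gcd p−6.

p−6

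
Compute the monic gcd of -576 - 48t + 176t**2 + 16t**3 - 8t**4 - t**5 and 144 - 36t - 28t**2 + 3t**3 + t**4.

Apply the Euclidean algorithm:
  -t**5 - 8t**4 + 16t**3 + 176t**2 - 48t - 576 = (-t - 5)(t**4 + 3t**3 - 28t**2 - 36t + 144) + (3t**3 - 84t + 144)
  t**4 + 3t**3 - 28t**2 - 36t + 144 = ((1/3)t + 1)(3t**3 - 84t + 144) + (0)
Last nonzero remainder: 3t**3 - 84t + 144. Dividing through by 3 gives the monic gcd t**3 - 28t + 48.

48 - 28t + t**3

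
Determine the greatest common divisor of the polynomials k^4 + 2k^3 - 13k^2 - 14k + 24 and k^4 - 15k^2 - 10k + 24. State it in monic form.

k^2 + k - 2

Apply the Euclidean algorithm:
  k^4 + 2k^3 - 13k^2 - 14k + 24 = (k^4 - 15k^2 - 10k + 24) + (2k^3 + 2k^2 - 4k)
  k^4 - 15k^2 - 10k + 24 = ((1/2)k - 1/2)(2k^3 + 2k^2 - 4k) + (-12k^2 - 12k + 24)
  2k^3 + 2k^2 - 4k = (-(1/6)k)(-12k^2 - 12k + 24) + (0)
Last nonzero remainder: -12k^2 - 12k + 24. Dividing through by -12 gives the monic gcd k^2 + k - 2.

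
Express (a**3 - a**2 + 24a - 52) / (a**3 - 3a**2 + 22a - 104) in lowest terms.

Euclidean algorithm in ℚ[a]:
  a**3 - a**2 + 24a - 52 = (a**3 - 3a**2 + 22a - 104) + (2a**2 + 2a + 52)
  a**3 - 3a**2 + 22a - 104 = ((1/2)a - 2)(2a**2 + 2a + 52) + (0)
Last nonzero remainder: 2a**2 + 2a + 52. Dividing through by 2 gives the monic gcd a**2 + a + 26.
Cancel a**2 + a + 26 from numerator and denominator to get the reduced form.

(a - 2)/(a - 4)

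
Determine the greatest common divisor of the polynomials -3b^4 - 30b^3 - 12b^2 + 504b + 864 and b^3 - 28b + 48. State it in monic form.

By polynomial division,
  -3b^4 - 30b^3 - 12b^2 + 504b + 864 = (-3b - 30)(b^3 - 28b + 48) + (-96b^2 - 192b + 2304)
  b^3 - 28b + 48 = (-(1/96)b + 1/48)(-96b^2 - 192b + 2304) + (0)
Last nonzero remainder: -96b^2 - 192b + 2304. Dividing through by -96 gives the monic gcd b^2 + 2b - 24.

b^2 + 2b - 24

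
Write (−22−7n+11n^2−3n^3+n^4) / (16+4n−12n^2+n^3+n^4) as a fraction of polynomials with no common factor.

By polynomial division,
  n^4−3n^3+11n^2−7n−22 = (n^4+n^3−12n^2+4n+16) + (−4n^3+23n^2−11n−38)
  n^4+n^3−12n^2+4n+16 = (−(1/4)n−27/16)(−4n^3+23n^2−11n−38) + ((385/16)n^2−(385/16)n−385/8)
  −4n^3+23n^2−11n−38 = (−(64/385)n+304/385)((385/16)n^2−(385/16)n−385/8) + (0)
Last nonzero remainder: (385/16)n^2−(385/16)n−385/8. Dividing through by 385/16 gives the monic gcd n^2−n−2.
Cancel n^2−n−2 from numerator and denominator to get the reduced form.

(11−2n+n^2)/(−8+2n+n^2)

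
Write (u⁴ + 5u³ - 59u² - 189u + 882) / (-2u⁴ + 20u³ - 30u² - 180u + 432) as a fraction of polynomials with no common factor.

Apply the Euclidean algorithm:
  u⁴ + 5u³ - 59u² - 189u + 882 = (-1/2)(-2u⁴ + 20u³ - 30u² - 180u + 432) + (15u³ - 74u² - 279u + 1098)
  -2u⁴ + 20u³ - 30u² - 180u + 432 = (-(2/15)u + 152/225)(15u³ - 74u² - 279u + 1098) + (-(3872/225)u² + (3872/25)u - 7744/25)
  15u³ - 74u² - 279u + 1098 = (-(3375/3872)u - 13725/3872)(-(3872/225)u² + (3872/25)u - 7744/25) + (0)
Last nonzero remainder: -(3872/225)u² + (3872/25)u - 7744/25. Dividing through by -3872/225 gives the monic gcd u² - 9u + 18.
Cancel u² - 9u + 18 from numerator and denominator to get the reduced form.

(-u² - 14u - 49)/(2u² - 2u - 24)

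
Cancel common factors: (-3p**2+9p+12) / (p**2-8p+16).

(-3p-3)/(p-4)

Euclidean algorithm in ℚ[p]:
  -3p**2+9p+12 = (-3)(p**2-8p+16) + (-15p+60)
  p**2-8p+16 = (-(1/15)p+4/15)(-15p+60) + (0)
Last nonzero remainder: -15p+60. Dividing through by -15 gives the monic gcd p-4.
Cancel p-4 from numerator and denominator to get the reduced form.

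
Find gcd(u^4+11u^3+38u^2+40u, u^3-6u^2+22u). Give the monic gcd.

Repeated division with remainder:
  u^4+11u^3+38u^2+40u = (u+17)(u^3-6u^2+22u) + (118u^2-334u)
  u^3-6u^2+22u = ((1/118)u-187/6962)(118u^2-334u) + ((45353/3481)u)
  118u^2-334u = ((410758/45353)u-1162654/45353)((45353/3481)u) + (0)
Last nonzero remainder: (45353/3481)u. Dividing through by 45353/3481 gives the monic gcd u.

u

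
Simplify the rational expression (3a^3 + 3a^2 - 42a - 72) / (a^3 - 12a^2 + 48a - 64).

(3a^2 + 15a + 18)/(a^2 - 8a + 16)

Apply the Euclidean algorithm:
  3a^3 + 3a^2 - 42a - 72 = (3)(a^3 - 12a^2 + 48a - 64) + (39a^2 - 186a + 120)
  a^3 - 12a^2 + 48a - 64 = ((1/39)a - 94/507)(39a^2 - 186a + 120) + ((1764/169)a - 7056/169)
  39a^2 - 186a + 120 = ((2197/588)a - 845/294)((1764/169)a - 7056/169) + (0)
Last nonzero remainder: (1764/169)a - 7056/169. Dividing through by 1764/169 gives the monic gcd a - 4.
Cancel a - 4 from numerator and denominator to get the reduced form.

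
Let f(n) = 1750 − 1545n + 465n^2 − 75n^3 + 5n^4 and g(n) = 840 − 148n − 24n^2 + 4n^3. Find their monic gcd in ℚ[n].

−7 + n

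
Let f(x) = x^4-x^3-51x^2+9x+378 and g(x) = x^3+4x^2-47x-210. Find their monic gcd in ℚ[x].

x^2-x-42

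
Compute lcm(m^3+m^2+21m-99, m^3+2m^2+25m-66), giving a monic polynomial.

Apply the Euclidean algorithm:
  m^3+m^2+21m-99 = (m^3+2m^2+25m-66) + (-m^2-4m-33)
  m^3+2m^2+25m-66 = (-m+2)(-m^2-4m-33) + (0)
Last nonzero remainder: -m^2-4m-33. Dividing through by -1 gives the monic gcd m^2+4m+33.
Then lcm(f, g) = f·g / gcd(f, g); expanding and making the result monic gives the answer.

m^4-m^3+19m^2-141m+198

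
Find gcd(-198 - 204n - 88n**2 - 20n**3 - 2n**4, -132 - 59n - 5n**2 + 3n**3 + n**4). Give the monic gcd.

33 + 23n + 7n**2 + n**3

Euclidean algorithm in ℚ[n]:
  -2n**4 - 20n**3 - 88n**2 - 204n - 198 = (-2)(n**4 + 3n**3 - 5n**2 - 59n - 132) + (-14n**3 - 98n**2 - 322n - 462)
  n**4 + 3n**3 - 5n**2 - 59n - 132 = (-(1/14)n + 2/7)(-14n**3 - 98n**2 - 322n - 462) + (0)
Last nonzero remainder: -14n**3 - 98n**2 - 322n - 462. Dividing through by -14 gives the monic gcd n**3 + 7n**2 + 23n + 33.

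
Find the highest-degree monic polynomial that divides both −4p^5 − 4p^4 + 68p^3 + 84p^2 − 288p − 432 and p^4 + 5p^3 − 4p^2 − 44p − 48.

Apply the Euclidean algorithm:
  −4p^5 − 4p^4 + 68p^3 + 84p^2 − 288p − 432 = (−4p + 16)(p^4 + 5p^3 − 4p^2 − 44p − 48) + (−28p^3 − 28p^2 + 224p + 336)
  p^4 + 5p^3 − 4p^2 − 44p − 48 = (−(1/28)p − 1/7)(−28p^3 − 28p^2 + 224p + 336) + (0)
Last nonzero remainder: −28p^3 − 28p^2 + 224p + 336. Dividing through by −28 gives the monic gcd p^3 + p^2 − 8p − 12.

p^3 + p^2 − 8p − 12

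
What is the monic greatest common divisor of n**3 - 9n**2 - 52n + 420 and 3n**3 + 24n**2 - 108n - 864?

n - 6

Apply the Euclidean algorithm:
  n**3 - 9n**2 - 52n + 420 = (1/3)(3n**3 + 24n**2 - 108n - 864) + (-17n**2 - 16n + 708)
  3n**3 + 24n**2 - 108n - 864 = (-(3/17)n - 360/289)(-17n**2 - 16n + 708) + (-(864/289)n + 5184/289)
  -17n**2 - 16n + 708 = ((4913/864)n + 17051/432)(-(864/289)n + 5184/289) + (0)
Last nonzero remainder: -(864/289)n + 5184/289. Dividing through by -864/289 gives the monic gcd n - 6.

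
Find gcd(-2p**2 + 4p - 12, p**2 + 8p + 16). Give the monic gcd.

Euclidean algorithm in ℚ[p]:
  -2p**2 + 4p - 12 = (-2)(p**2 + 8p + 16) + (20p + 20)
  p**2 + 8p + 16 = ((1/20)p + 7/20)(20p + 20) + (9)
  20p + 20 = ((20/9)p + 20/9)(9) + (0)
The last nonzero remainder is the constant 9, so the polynomials are coprime and gcd = 1.

1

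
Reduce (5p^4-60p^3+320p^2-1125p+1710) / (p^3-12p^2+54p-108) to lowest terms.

(5p^3-30p^2+140p-285)/(p^2-6p+18)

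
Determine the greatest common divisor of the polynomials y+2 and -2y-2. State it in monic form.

1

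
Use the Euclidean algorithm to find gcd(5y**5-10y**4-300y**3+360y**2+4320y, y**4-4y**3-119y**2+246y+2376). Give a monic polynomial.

Euclidean algorithm in ℚ[y]:
  5y**5-10y**4-300y**3+360y**2+4320y = (5y+10)(y**4-4y**3-119y**2+246y+2376) + (335y**3+320y**2-10020y-23760)
  y**4-4y**3-119y**2+246y+2376 = ((1/335)y-332/22445)(335y**3+320y**2-10020y-23760) + (-(378675/4489)y**2+(757350/4489)y+9088200/4489)
  335y**3+320y**2-10020y-23760 = (-(300763/75735)y-8978/765)(-(378675/4489)y**2+(757350/4489)y+9088200/4489) + (0)
Last nonzero remainder: -(378675/4489)y**2+(757350/4489)y+9088200/4489. Dividing through by -378675/4489 gives the monic gcd y**2-2y-24.

y**2-2y-24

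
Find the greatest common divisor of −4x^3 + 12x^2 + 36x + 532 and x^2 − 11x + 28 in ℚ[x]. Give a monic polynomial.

Repeated division with remainder:
  −4x^3 + 12x^2 + 36x + 532 = (−4x − 32)(x^2 − 11x + 28) + (−204x + 1428)
  x^2 − 11x + 28 = (−(1/204)x + 1/51)(−204x + 1428) + (0)
Last nonzero remainder: −204x + 1428. Dividing through by −204 gives the monic gcd x − 7.

x − 7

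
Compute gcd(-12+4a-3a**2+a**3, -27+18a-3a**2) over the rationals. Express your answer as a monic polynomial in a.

By polynomial division,
  a**3-3a**2+4a-12 = (-(1/3)a-1)(-3a**2+18a-27) + (13a-39)
  -3a**2+18a-27 = (-(3/13)a+9/13)(13a-39) + (0)
Last nonzero remainder: 13a-39. Dividing through by 13 gives the monic gcd a-3.

-3+a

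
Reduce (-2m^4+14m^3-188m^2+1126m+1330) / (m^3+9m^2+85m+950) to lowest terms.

(-2m^2+12m+14)/(m+10)

Euclidean algorithm in ℚ[m]:
  -2m^4+14m^3-188m^2+1126m+1330 = (-2m+32)(m^3+9m^2+85m+950) + (-306m^2+306m-29070)
  m^3+9m^2+85m+950 = (-(1/306)m-5/153)(-306m^2+306m-29070) + (0)
Last nonzero remainder: -306m^2+306m-29070. Dividing through by -306 gives the monic gcd m^2-m+95.
Cancel m^2-m+95 from numerator and denominator to get the reduced form.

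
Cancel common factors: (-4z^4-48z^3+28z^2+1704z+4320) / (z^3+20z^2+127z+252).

(-4z^2+4z+120)/(z+7)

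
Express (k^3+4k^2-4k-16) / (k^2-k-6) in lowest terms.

(k^2+2k-8)/(k-3)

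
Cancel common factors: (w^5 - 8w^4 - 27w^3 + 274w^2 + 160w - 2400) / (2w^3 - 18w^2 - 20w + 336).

(w^3 - 6w^2 - 15w + 100)/(2w - 14)

By polynomial division,
  w^5 - 8w^4 - 27w^3 + 274w^2 + 160w - 2400 = ((1/2)w^2 + (1/2)w - 4)(2w^3 - 18w^2 - 20w + 336) + (44w^2 - 88w - 1056)
  2w^3 - 18w^2 - 20w + 336 = ((1/22)w - 7/22)(44w^2 - 88w - 1056) + (0)
Last nonzero remainder: 44w^2 - 88w - 1056. Dividing through by 44 gives the monic gcd w^2 - 2w - 24.
Cancel w^2 - 2w - 24 from numerator and denominator to get the reduced form.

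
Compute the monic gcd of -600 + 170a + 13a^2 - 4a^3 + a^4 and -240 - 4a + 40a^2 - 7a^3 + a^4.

Euclidean algorithm in ℚ[a]:
  a^4 - 4a^3 + 13a^2 + 170a - 600 = (a^4 - 7a^3 + 40a^2 - 4a - 240) + (3a^3 - 27a^2 + 174a - 360)
  a^4 - 7a^3 + 40a^2 - 4a - 240 = ((1/3)a + 2/3)(3a^3 - 27a^2 + 174a - 360) + (0)
Last nonzero remainder: 3a^3 - 27a^2 + 174a - 360. Dividing through by 3 gives the monic gcd a^3 - 9a^2 + 58a - 120.

-120 + 58a - 9a^2 + a^3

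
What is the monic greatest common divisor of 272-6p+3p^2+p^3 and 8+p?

Euclidean algorithm in ℚ[p]:
  p^3+3p^2-6p+272 = (p^2-5p+34)(p+8) + (0)
The last nonzero remainder p+8 is already monic.

8+p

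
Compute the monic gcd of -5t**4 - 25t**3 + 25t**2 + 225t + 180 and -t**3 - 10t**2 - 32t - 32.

t + 4

Euclidean algorithm in ℚ[t]:
  -5t**4 - 25t**3 + 25t**2 + 225t + 180 = (5t - 25)(-t**3 - 10t**2 - 32t - 32) + (-65t**2 - 415t - 620)
  -t**3 - 10t**2 - 32t - 32 = ((1/65)t + 47/845)(-65t**2 - 415t - 620) + ((105/169)t + 420/169)
  -65t**2 - 415t - 620 = (-(2197/21)t - 5239/21)((105/169)t + 420/169) + (0)
Last nonzero remainder: (105/169)t + 420/169. Dividing through by 105/169 gives the monic gcd t + 4.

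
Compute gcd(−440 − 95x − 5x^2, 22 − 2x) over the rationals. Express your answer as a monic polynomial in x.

1

Repeated division with remainder:
  −5x^2 − 95x − 440 = ((5/2)x + 75)(−2x + 22) + (−2090)
  −2x + 22 = ((1/1045)x − 1/95)(−2090) + (0)
The last nonzero remainder is the constant −2090, so the polynomials are coprime and gcd = 1.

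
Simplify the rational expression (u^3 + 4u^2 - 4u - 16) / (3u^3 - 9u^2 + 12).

(u^2 + 6u + 8)/(3u^2 - 3u - 6)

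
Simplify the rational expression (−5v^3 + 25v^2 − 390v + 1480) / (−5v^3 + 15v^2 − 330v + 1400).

Repeated division with remainder:
  −5v^3 + 25v^2 − 390v + 1480 = (−5v^3 + 15v^2 − 330v + 1400) + (10v^2 − 60v + 80)
  −5v^3 + 15v^2 − 330v + 1400 = (−(1/2)v − 3/2)(10v^2 − 60v + 80) + (−380v + 1520)
  10v^2 − 60v + 80 = (−(1/38)v + 1/19)(−380v + 1520) + (0)
Last nonzero remainder: −380v + 1520. Dividing through by −380 gives the monic gcd v − 4.
Cancel v − 4 from numerator and denominator to get the reduced form.

(v^2 − v + 74)/(v^2 + v + 70)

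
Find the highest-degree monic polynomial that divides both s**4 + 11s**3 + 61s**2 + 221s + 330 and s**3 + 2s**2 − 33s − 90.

By polynomial division,
  s**4 + 11s**3 + 61s**2 + 221s + 330 = (s + 9)(s**3 + 2s**2 − 33s − 90) + (76s**2 + 608s + 1140)
  s**3 + 2s**2 − 33s − 90 = ((1/76)s − 3/38)(76s**2 + 608s + 1140) + (0)
Last nonzero remainder: 76s**2 + 608s + 1140. Dividing through by 76 gives the monic gcd s**2 + 8s + 15.

s**2 + 8s + 15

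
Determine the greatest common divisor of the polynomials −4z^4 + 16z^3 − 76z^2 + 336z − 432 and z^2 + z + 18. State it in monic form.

z^2 + z + 18

By polynomial division,
  −4z^4 + 16z^3 − 76z^2 + 336z − 432 = (−4z^2 + 20z − 24)(z^2 + z + 18) + (0)
The last nonzero remainder z^2 + z + 18 is already monic.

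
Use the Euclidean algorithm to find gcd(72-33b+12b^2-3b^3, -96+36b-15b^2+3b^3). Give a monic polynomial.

8-b+b^2

By polynomial division,
  -3b^3+12b^2-33b+72 = (-1)(3b^3-15b^2+36b-96) + (-3b^2+3b-24)
  3b^3-15b^2+36b-96 = (-b+4)(-3b^2+3b-24) + (0)
Last nonzero remainder: -3b^2+3b-24. Dividing through by -3 gives the monic gcd b^2-b+8.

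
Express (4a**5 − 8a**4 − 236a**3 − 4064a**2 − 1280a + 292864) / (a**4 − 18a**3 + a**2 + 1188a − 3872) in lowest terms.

By polynomial division,
  4a**5 − 8a**4 − 236a**3 − 4064a**2 − 1280a + 292864 = (4a + 64)(a**4 − 18a**3 + a**2 + 1188a − 3872) + (912a**3 − 8880a**2 − 61824a + 540672)
  a**4 − 18a**3 + a**2 + 1188a − 3872 = ((1/912)a − 157/17328)(912a**3 − 8880a**2 − 61824a + 540672) + (−(4212/361)a**2 + (12636/361)a + 370656/361)
  912a**3 − 8880a**2 − 61824a + 540672 = (−(27436/351)a + 184832/351)(−(4212/361)a**2 + (12636/361)a + 370656/361) + (0)
Last nonzero remainder: −(4212/361)a**2 + (12636/361)a + 370656/361. Dividing through by −4212/361 gives the monic gcd a**2 − 3a − 88.
Cancel a**2 − 3a − 88 from numerator and denominator to get the reduced form.

(4a**3 + 4a**2 + 128a − 3328)/(a**2 − 15a + 44)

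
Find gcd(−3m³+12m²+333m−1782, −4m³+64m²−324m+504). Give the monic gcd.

Apply the Euclidean algorithm:
  −3m³+12m²+333m−1782 = (3/4)(−4m³+64m²−324m+504) + (−36m²+576m−2160)
  −4m³+64m²−324m+504 = ((1/9)m)(−36m²+576m−2160) + (−84m+504)
  −36m²+576m−2160 = ((3/7)m−30/7)(−84m+504) + (0)
Last nonzero remainder: −84m+504. Dividing through by −84 gives the monic gcd m−6.

m−6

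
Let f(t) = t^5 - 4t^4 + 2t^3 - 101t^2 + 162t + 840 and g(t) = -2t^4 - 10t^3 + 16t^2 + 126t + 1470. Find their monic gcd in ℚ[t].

Repeated division with remainder:
  t^5 - 4t^4 + 2t^3 - 101t^2 + 162t + 840 = (-(1/2)t + 9/2)(-2t^4 - 10t^3 + 16t^2 + 126t + 1470) + (55t^3 - 110t^2 + 330t - 5775)
  -2t^4 - 10t^3 + 16t^2 + 126t + 1470 = (-(2/55)t - 14/55)(55t^3 - 110t^2 + 330t - 5775) + (0)
Last nonzero remainder: 55t^3 - 110t^2 + 330t - 5775. Dividing through by 55 gives the monic gcd t^3 - 2t^2 + 6t - 105.

t^3 - 2t^2 + 6t - 105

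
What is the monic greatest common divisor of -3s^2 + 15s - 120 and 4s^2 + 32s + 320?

Apply the Euclidean algorithm:
  -3s^2 + 15s - 120 = (-3/4)(4s^2 + 32s + 320) + (39s + 120)
  4s^2 + 32s + 320 = ((4/39)s + 256/507)(39s + 120) + (43840/169)
  39s + 120 = ((6591/43840)s + 507/1096)(43840/169) + (0)
The last nonzero remainder is the constant 43840/169, so the polynomials are coprime and gcd = 1.

1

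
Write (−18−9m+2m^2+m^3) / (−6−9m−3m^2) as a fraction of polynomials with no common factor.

(9−m^2)/(3+3m)

By polynomial division,
  m^3+2m^2−9m−18 = (−(1/3)m+1/3)(−3m^2−9m−6) + (−8m−16)
  −3m^2−9m−6 = ((3/8)m+3/8)(−8m−16) + (0)
Last nonzero remainder: −8m−16. Dividing through by −8 gives the monic gcd m+2.
Cancel m+2 from numerator and denominator to get the reduced form.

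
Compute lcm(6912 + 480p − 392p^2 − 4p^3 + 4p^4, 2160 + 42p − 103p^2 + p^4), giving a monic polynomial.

8640 + 2328p − 370p^2 − 103p^3 + 4p^4 + p^5

Apply the Euclidean algorithm:
  4p^4 − 4p^3 − 392p^2 + 480p + 6912 = (4)(p^4 − 103p^2 + 42p + 2160) + (−4p^3 + 20p^2 + 312p − 1728)
  p^4 − 103p^2 + 42p + 2160 = (−(1/4)p − 5/4)(−4p^3 + 20p^2 + 312p − 1728) + (0)
Last nonzero remainder: −4p^3 + 20p^2 + 312p − 1728. Dividing through by −4 gives the monic gcd p^3 − 5p^2 − 78p + 432.
Then lcm(f, g) = f·g / gcd(f, g); expanding and making the result monic gives the answer.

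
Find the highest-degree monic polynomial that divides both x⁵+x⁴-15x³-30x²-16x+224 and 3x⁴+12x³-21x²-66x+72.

x²+2x-8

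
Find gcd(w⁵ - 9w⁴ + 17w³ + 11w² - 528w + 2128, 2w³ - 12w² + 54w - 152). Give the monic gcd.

By polynomial division,
  w⁵ - 9w⁴ + 17w³ + 11w² - 528w + 2128 = ((1/2)w² - (3/2)w - 14)(2w³ - 12w² + 54w - 152) + (0)
Last nonzero remainder: 2w³ - 12w² + 54w - 152. Dividing through by 2 gives the monic gcd w³ - 6w² + 27w - 76.

w³ - 6w² + 27w - 76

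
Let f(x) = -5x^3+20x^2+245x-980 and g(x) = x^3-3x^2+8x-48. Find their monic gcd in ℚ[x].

Euclidean algorithm in ℚ[x]:
  -5x^3+20x^2+245x-980 = (-5)(x^3-3x^2+8x-48) + (5x^2+285x-1220)
  x^3-3x^2+8x-48 = ((1/5)x-12)(5x^2+285x-1220) + (3672x-14688)
  5x^2+285x-1220 = ((5/3672)x+305/3672)(3672x-14688) + (0)
Last nonzero remainder: 3672x-14688. Dividing through by 3672 gives the monic gcd x-4.

x-4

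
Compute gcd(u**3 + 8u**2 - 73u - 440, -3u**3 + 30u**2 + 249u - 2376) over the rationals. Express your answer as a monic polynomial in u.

u - 8

Euclidean algorithm in ℚ[u]:
  u**3 + 8u**2 - 73u - 440 = (-1/3)(-3u**3 + 30u**2 + 249u - 2376) + (18u**2 + 10u - 1232)
  -3u**3 + 30u**2 + 249u - 2376 = (-(1/6)u + 95/54)(18u**2 + 10u - 1232) + ((704/27)u - 5632/27)
  18u**2 + 10u - 1232 = ((243/352)u + 189/32)((704/27)u - 5632/27) + (0)
Last nonzero remainder: (704/27)u - 5632/27. Dividing through by 704/27 gives the monic gcd u - 8.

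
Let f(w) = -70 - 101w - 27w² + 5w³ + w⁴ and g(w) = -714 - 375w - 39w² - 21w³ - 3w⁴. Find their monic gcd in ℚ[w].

Repeated division with remainder:
  w⁴ + 5w³ - 27w² - 101w - 70 = (-1/3)(-3w⁴ - 21w³ - 39w² - 375w - 714) + (-2w³ - 40w² - 226w - 308)
  -3w⁴ - 21w³ - 39w² - 375w - 714 = ((3/2)w - 39/2)(-2w³ - 40w² - 226w - 308) + (-480w² - 4320w - 6720)
  -2w³ - 40w² - 226w - 308 = ((1/240)w + 11/240)(-480w² - 4320w - 6720) + (0)
Last nonzero remainder: -480w² - 4320w - 6720. Dividing through by -480 gives the monic gcd w² + 9w + 14.

14 + 9w + w²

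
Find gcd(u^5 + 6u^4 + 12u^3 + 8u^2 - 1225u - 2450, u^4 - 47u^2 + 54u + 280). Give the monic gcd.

u^3 + 4u^2 - 31u - 70

Apply the Euclidean algorithm:
  u^5 + 6u^4 + 12u^3 + 8u^2 - 1225u - 2450 = (u + 6)(u^4 - 47u^2 + 54u + 280) + (59u^3 + 236u^2 - 1829u - 4130)
  u^4 - 47u^2 + 54u + 280 = ((1/59)u - 4/59)(59u^3 + 236u^2 - 1829u - 4130) + (0)
Last nonzero remainder: 59u^3 + 236u^2 - 1829u - 4130. Dividing through by 59 gives the monic gcd u^3 + 4u^2 - 31u - 70.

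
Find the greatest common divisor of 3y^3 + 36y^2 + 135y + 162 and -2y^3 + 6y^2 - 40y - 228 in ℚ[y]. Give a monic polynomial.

Repeated division with remainder:
  3y^3 + 36y^2 + 135y + 162 = (-3/2)(-2y^3 + 6y^2 - 40y - 228) + (45y^2 + 75y - 180)
  -2y^3 + 6y^2 - 40y - 228 = (-(2/45)y + 28/135)(45y^2 + 75y - 180) + (-(572/9)y - 572/3)
  45y^2 + 75y - 180 = (-(405/572)y + 135/143)(-(572/9)y - 572/3) + (0)
Last nonzero remainder: -(572/9)y - 572/3. Dividing through by -572/9 gives the monic gcd y + 3.

y + 3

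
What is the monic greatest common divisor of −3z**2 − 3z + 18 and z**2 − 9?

Apply the Euclidean algorithm:
  −3z**2 − 3z + 18 = (−3)(z**2 − 9) + (−3z − 9)
  z**2 − 9 = (−(1/3)z + 1)(−3z − 9) + (0)
Last nonzero remainder: −3z − 9. Dividing through by −3 gives the monic gcd z + 3.

z + 3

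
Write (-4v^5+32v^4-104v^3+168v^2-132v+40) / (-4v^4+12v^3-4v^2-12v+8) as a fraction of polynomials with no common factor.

(v^2-4v+5)/(v+1)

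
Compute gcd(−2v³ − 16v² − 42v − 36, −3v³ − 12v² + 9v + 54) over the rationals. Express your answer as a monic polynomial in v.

Apply the Euclidean algorithm:
  −2v³ − 16v² − 42v − 36 = (2/3)(−3v³ − 12v² + 9v + 54) + (−8v² − 48v − 72)
  −3v³ − 12v² + 9v + 54 = ((3/8)v − 3/4)(−8v² − 48v − 72) + (0)
Last nonzero remainder: −8v² − 48v − 72. Dividing through by −8 gives the monic gcd v² + 6v + 9.

v² + 6v + 9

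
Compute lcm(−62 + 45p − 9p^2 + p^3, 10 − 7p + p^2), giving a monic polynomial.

310 − 287p + 90p^2 − 14p^3 + p^4

Euclidean algorithm in ℚ[p]:
  p^3 − 9p^2 + 45p − 62 = (p − 2)(p^2 − 7p + 10) + (21p − 42)
  p^2 − 7p + 10 = ((1/21)p − 5/21)(21p − 42) + (0)
Last nonzero remainder: 21p − 42. Dividing through by 21 gives the monic gcd p − 2.
Then lcm(f, g) = f·g / gcd(f, g); expanding and making the result monic gives the answer.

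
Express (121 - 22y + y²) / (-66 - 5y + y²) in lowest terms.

Euclidean algorithm in ℚ[y]:
  y² - 22y + 121 = (y² - 5y - 66) + (-17y + 187)
  y² - 5y - 66 = (-(1/17)y - 6/17)(-17y + 187) + (0)
Last nonzero remainder: -17y + 187. Dividing through by -17 gives the monic gcd y - 11.
Cancel y - 11 from numerator and denominator to get the reduced form.

(-11 + y)/(6 + y)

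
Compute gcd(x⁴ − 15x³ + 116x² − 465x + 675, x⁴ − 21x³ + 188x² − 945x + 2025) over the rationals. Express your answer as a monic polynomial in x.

x³ − 12x² + 80x − 225

Euclidean algorithm in ℚ[x]:
  x⁴ − 15x³ + 116x² − 465x + 675 = (x⁴ − 21x³ + 188x² − 945x + 2025) + (6x³ − 72x² + 480x − 1350)
  x⁴ − 21x³ + 188x² − 945x + 2025 = ((1/6)x − 3/2)(6x³ − 72x² + 480x − 1350) + (0)
Last nonzero remainder: 6x³ − 72x² + 480x − 1350. Dividing through by 6 gives the monic gcd x³ − 12x² + 80x − 225.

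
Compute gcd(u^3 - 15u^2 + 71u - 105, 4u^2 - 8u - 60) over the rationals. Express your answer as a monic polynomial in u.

By polynomial division,
  u^3 - 15u^2 + 71u - 105 = ((1/4)u - 13/4)(4u^2 - 8u - 60) + (60u - 300)
  4u^2 - 8u - 60 = ((1/15)u + 1/5)(60u - 300) + (0)
Last nonzero remainder: 60u - 300. Dividing through by 60 gives the monic gcd u - 5.

u - 5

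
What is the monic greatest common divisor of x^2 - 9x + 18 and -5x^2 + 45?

x - 3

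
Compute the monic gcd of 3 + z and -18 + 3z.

1

Euclidean algorithm in ℚ[z]:
  z + 3 = (1/3)(3z - 18) + (9)
  3z - 18 = ((1/3)z - 2)(9) + (0)
The last nonzero remainder is the constant 9, so the polynomials are coprime and gcd = 1.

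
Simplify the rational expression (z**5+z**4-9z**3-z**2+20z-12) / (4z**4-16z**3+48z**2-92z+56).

Apply the Euclidean algorithm:
  z**5+z**4-9z**3-z**2+20z-12 = ((1/4)z+5/4)(4z**4-16z**3+48z**2-92z+56) + (-z**3-38z**2+121z-82)
  4z**4-16z**3+48z**2-92z+56 = (-4z+168)(-z**3-38z**2+121z-82) + (6916z**2-20748z+13832)
  -z**3-38z**2+121z-82 = (-(1/6916)z-41/6916)(6916z**2-20748z+13832) + (0)
Last nonzero remainder: 6916z**2-20748z+13832. Dividing through by 6916 gives the monic gcd z**2-3z+2.
Cancel z**2-3z+2 from numerator and denominator to get the reduced form.

(z**3+4z**2+z-6)/(4z**2-4z+28)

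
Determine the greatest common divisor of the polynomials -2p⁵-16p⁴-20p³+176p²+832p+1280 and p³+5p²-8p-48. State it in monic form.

p²+8p+16

Repeated division with remainder:
  -2p⁵-16p⁴-20p³+176p²+832p+1280 = (-2p²-6p-6)(p³+5p²-8p-48) + (62p²+496p+992)
  p³+5p²-8p-48 = ((1/62)p-3/62)(62p²+496p+992) + (0)
Last nonzero remainder: 62p²+496p+992. Dividing through by 62 gives the monic gcd p²+8p+16.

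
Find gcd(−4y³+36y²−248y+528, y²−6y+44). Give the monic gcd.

y²−6y+44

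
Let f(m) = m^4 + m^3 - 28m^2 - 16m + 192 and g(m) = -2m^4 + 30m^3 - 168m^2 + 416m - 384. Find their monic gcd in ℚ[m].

m^2 - 7m + 12

Apply the Euclidean algorithm:
  m^4 + m^3 - 28m^2 - 16m + 192 = (-1/2)(-2m^4 + 30m^3 - 168m^2 + 416m - 384) + (16m^3 - 112m^2 + 192m)
  -2m^4 + 30m^3 - 168m^2 + 416m - 384 = (-(1/8)m + 1)(16m^3 - 112m^2 + 192m) + (-32m^2 + 224m - 384)
  16m^3 - 112m^2 + 192m = (-(1/2)m)(-32m^2 + 224m - 384) + (0)
Last nonzero remainder: -32m^2 + 224m - 384. Dividing through by -32 gives the monic gcd m^2 - 7m + 12.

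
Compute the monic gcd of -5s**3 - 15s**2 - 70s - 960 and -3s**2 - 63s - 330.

1

Repeated division with remainder:
  -5s**3 - 15s**2 - 70s - 960 = ((5/3)s - 30)(-3s**2 - 63s - 330) + (-1410s - 10860)
  -3s**2 - 63s - 330 = ((1/470)s + 125/4418)(-1410s - 10860) + (-50220/2209)
  -1410s - 10860 = ((103823/1674)s + 399829/837)(-50220/2209) + (0)
The last nonzero remainder is the constant -50220/2209, so the polynomials are coprime and gcd = 1.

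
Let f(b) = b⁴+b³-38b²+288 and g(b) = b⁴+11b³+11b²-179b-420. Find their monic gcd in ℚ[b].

By polynomial division,
  b⁴+b³-38b²+288 = (b⁴+11b³+11b²-179b-420) + (-10b³-49b²+179b+708)
  b⁴+11b³+11b²-179b-420 = (-(1/10)b-61/100)(-10b³-49b²+179b+708) + (-(99/100)b²+(99/100)b+297/25)
  -10b³-49b²+179b+708 = ((1000/99)b+5900/99)(-(99/100)b²+(99/100)b+297/25) + (0)
Last nonzero remainder: -(99/100)b²+(99/100)b+297/25. Dividing through by -99/100 gives the monic gcd b²-b-12.

b²-b-12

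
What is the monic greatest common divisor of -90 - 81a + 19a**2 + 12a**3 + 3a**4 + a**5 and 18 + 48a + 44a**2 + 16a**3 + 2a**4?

3 + 4a + a**2

By polynomial division,
  a**5 + 3a**4 + 12a**3 + 19a**2 - 81a - 90 = ((1/2)a - 5/2)(2a**4 + 16a**3 + 44a**2 + 48a + 18) + (30a**3 + 105a**2 + 30a - 45)
  2a**4 + 16a**3 + 44a**2 + 48a + 18 = ((1/15)a + 3/10)(30a**3 + 105a**2 + 30a - 45) + ((21/2)a**2 + 42a + 63/2)
  30a**3 + 105a**2 + 30a - 45 = ((20/7)a - 10/7)((21/2)a**2 + 42a + 63/2) + (0)
Last nonzero remainder: (21/2)a**2 + 42a + 63/2. Dividing through by 21/2 gives the monic gcd a**2 + 4a + 3.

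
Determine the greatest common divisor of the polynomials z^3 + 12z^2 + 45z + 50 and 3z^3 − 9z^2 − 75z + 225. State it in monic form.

Euclidean algorithm in ℚ[z]:
  z^3 + 12z^2 + 45z + 50 = (1/3)(3z^3 − 9z^2 − 75z + 225) + (15z^2 + 70z − 25)
  3z^3 − 9z^2 − 75z + 225 = ((1/5)z − 23/15)(15z^2 + 70z − 25) + ((112/3)z + 560/3)
  15z^2 + 70z − 25 = ((45/112)z − 15/112)((112/3)z + 560/3) + (0)
Last nonzero remainder: (112/3)z + 560/3. Dividing through by 112/3 gives the monic gcd z + 5.

z + 5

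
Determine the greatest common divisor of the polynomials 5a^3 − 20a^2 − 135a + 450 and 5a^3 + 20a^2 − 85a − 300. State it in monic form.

a + 5

Apply the Euclidean algorithm:
  5a^3 − 20a^2 − 135a + 450 = (5a^3 + 20a^2 − 85a − 300) + (−40a^2 − 50a + 750)
  5a^3 + 20a^2 − 85a − 300 = (−(1/8)a − 11/32)(−40a^2 − 50a + 750) + (−(135/16)a − 675/16)
  −40a^2 − 50a + 750 = ((128/27)a − 160/9)(−(135/16)a − 675/16) + (0)
Last nonzero remainder: −(135/16)a − 675/16. Dividing through by −135/16 gives the monic gcd a + 5.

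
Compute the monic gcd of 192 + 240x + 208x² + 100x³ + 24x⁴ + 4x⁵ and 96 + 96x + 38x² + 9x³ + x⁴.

24 + 18x + 5x² + x³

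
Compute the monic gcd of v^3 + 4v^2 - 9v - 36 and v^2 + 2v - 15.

Apply the Euclidean algorithm:
  v^3 + 4v^2 - 9v - 36 = (v + 2)(v^2 + 2v - 15) + (2v - 6)
  v^2 + 2v - 15 = ((1/2)v + 5/2)(2v - 6) + (0)
Last nonzero remainder: 2v - 6. Dividing through by 2 gives the monic gcd v - 3.

v - 3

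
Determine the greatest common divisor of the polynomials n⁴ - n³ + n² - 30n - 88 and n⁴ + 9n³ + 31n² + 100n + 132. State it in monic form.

n³ + 3n² + 13n + 22

Apply the Euclidean algorithm:
  n⁴ - n³ + n² - 30n - 88 = (n⁴ + 9n³ + 31n² + 100n + 132) + (-10n³ - 30n² - 130n - 220)
  n⁴ + 9n³ + 31n² + 100n + 132 = (-(1/10)n - 3/5)(-10n³ - 30n² - 130n - 220) + (0)
Last nonzero remainder: -10n³ - 30n² - 130n - 220. Dividing through by -10 gives the monic gcd n³ + 3n² + 13n + 22.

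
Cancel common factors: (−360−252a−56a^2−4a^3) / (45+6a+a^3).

(−120−44a−4a^2)/(15−3a+a^2)

By polynomial division,
  −4a^3−56a^2−252a−360 = (−4)(a^3+6a+45) + (−56a^2−228a−180)
  a^3+6a+45 = (−(1/56)a+57/784)(−56a^2−228a−180) + ((3795/196)a+11385/196)
  −56a^2−228a−180 = (−(10976/3795)a−784/253)((3795/196)a+11385/196) + (0)
Last nonzero remainder: (3795/196)a+11385/196. Dividing through by 3795/196 gives the monic gcd a+3.
Cancel a+3 from numerator and denominator to get the reduced form.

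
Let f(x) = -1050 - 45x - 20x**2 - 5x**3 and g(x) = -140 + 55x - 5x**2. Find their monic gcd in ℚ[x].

1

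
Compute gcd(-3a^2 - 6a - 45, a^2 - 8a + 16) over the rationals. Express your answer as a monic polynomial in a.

1

Repeated division with remainder:
  -3a^2 - 6a - 45 = (-3)(a^2 - 8a + 16) + (-30a + 3)
  a^2 - 8a + 16 = (-(1/30)a + 79/300)(-30a + 3) + (1521/100)
  -30a + 3 = (-(1000/507)a + 100/507)(1521/100) + (0)
The last nonzero remainder is the constant 1521/100, so the polynomials are coprime and gcd = 1.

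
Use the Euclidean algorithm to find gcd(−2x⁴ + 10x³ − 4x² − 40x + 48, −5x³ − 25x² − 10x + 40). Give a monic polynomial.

x + 2

Apply the Euclidean algorithm:
  −2x⁴ + 10x³ − 4x² − 40x + 48 = ((2/5)x − 4)(−5x³ − 25x² − 10x + 40) + (−100x² − 96x + 208)
  −5x³ − 25x² − 10x + 40 = ((1/20)x + 101/500)(−100x² − 96x + 208) + (−(126/125)x − 252/125)
  −100x² − 96x + 208 = ((6250/63)x − 6500/63)(−(126/125)x − 252/125) + (0)
Last nonzero remainder: −(126/125)x − 252/125. Dividing through by −126/125 gives the monic gcd x + 2.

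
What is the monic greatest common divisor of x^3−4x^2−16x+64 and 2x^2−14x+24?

x−4

By polynomial division,
  x^3−4x^2−16x+64 = ((1/2)x+3/2)(2x^2−14x+24) + (−7x+28)
  2x^2−14x+24 = (−(2/7)x+6/7)(−7x+28) + (0)
Last nonzero remainder: −7x+28. Dividing through by −7 gives the monic gcd x−4.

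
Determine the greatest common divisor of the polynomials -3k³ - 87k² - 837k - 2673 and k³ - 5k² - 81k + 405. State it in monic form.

k + 9

Euclidean algorithm in ℚ[k]:
  -3k³ - 87k² - 837k - 2673 = (-3)(k³ - 5k² - 81k + 405) + (-102k² - 1080k - 1458)
  k³ - 5k² - 81k + 405 = (-(1/102)k + 265/1734)(-102k² - 1080k - 1458) + ((20160/289)k + 181440/289)
  -102k² - 1080k - 1458 = (-(4913/3360)k - 2601/1120)((20160/289)k + 181440/289) + (0)
Last nonzero remainder: (20160/289)k + 181440/289. Dividing through by 20160/289 gives the monic gcd k + 9.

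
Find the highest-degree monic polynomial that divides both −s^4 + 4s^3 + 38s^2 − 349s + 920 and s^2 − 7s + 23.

Apply the Euclidean algorithm:
  −s^4 + 4s^3 + 38s^2 − 349s + 920 = (−s^2 − 3s + 40)(s^2 − 7s + 23) + (0)
The last nonzero remainder s^2 − 7s + 23 is already monic.

s^2 − 7s + 23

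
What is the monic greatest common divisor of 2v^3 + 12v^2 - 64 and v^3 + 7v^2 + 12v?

v + 4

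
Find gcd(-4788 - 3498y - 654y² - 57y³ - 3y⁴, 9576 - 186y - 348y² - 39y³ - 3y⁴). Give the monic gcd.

798 + 184y + 17y² + y³

Euclidean algorithm in ℚ[y]:
  -3y⁴ - 57y³ - 654y² - 3498y - 4788 = (-3y⁴ - 39y³ - 348y² - 186y + 9576) + (-18y³ - 306y² - 3312y - 14364)
  -3y⁴ - 39y³ - 348y² - 186y + 9576 = ((1/6)y - 2/3)(-18y³ - 306y² - 3312y - 14364) + (0)
Last nonzero remainder: -18y³ - 306y² - 3312y - 14364. Dividing through by -18 gives the monic gcd y³ + 17y² + 184y + 798.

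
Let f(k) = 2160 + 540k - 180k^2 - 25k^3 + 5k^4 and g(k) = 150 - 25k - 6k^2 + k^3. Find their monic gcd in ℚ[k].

-6 + k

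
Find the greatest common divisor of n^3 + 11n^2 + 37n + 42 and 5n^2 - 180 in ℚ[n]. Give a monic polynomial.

n + 6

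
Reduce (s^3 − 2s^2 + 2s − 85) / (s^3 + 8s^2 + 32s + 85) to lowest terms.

Apply the Euclidean algorithm:
  s^3 − 2s^2 + 2s − 85 = (s^3 + 8s^2 + 32s + 85) + (−10s^2 − 30s − 170)
  s^3 + 8s^2 + 32s + 85 = (−(1/10)s − 1/2)(−10s^2 − 30s − 170) + (0)
Last nonzero remainder: −10s^2 − 30s − 170. Dividing through by −10 gives the monic gcd s^2 + 3s + 17.
Cancel s^2 + 3s + 17 from numerator and denominator to get the reduced form.

(s − 5)/(s + 5)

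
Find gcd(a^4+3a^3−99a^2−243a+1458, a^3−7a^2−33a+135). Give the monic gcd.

a^2−12a+27

Apply the Euclidean algorithm:
  a^4+3a^3−99a^2−243a+1458 = (a+10)(a^3−7a^2−33a+135) + (4a^2−48a+108)
  a^3−7a^2−33a+135 = ((1/4)a+5/4)(4a^2−48a+108) + (0)
Last nonzero remainder: 4a^2−48a+108. Dividing through by 4 gives the monic gcd a^2−12a+27.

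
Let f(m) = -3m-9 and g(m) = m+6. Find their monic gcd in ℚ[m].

Apply the Euclidean algorithm:
  -3m-9 = (-3)(m+6) + (9)
  m+6 = ((1/9)m+2/3)(9) + (0)
The last nonzero remainder is the constant 9, so the polynomials are coprime and gcd = 1.

1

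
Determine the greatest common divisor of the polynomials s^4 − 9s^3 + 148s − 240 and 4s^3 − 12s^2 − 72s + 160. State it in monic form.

s^3 − 3s^2 − 18s + 40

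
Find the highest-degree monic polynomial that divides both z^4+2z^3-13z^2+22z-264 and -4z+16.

z-4

Euclidean algorithm in ℚ[z]:
  z^4+2z^3-13z^2+22z-264 = (-(1/4)z^3-(3/2)z^2-(11/4)z-33/2)(-4z+16) + (0)
Last nonzero remainder: -4z+16. Dividing through by -4 gives the monic gcd z-4.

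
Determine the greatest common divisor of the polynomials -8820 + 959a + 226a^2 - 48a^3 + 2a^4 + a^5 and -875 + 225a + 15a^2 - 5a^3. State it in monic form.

Apply the Euclidean algorithm:
  a^5 + 2a^4 - 48a^3 + 226a^2 + 959a - 8820 = (-(1/5)a^2 - a - 12/5)(-5a^3 + 15a^2 + 225a - 875) + (312a^2 + 624a - 10920)
  -5a^3 + 15a^2 + 225a - 875 = (-(5/312)a + 25/312)(312a^2 + 624a - 10920) + (0)
Last nonzero remainder: 312a^2 + 624a - 10920. Dividing through by 312 gives the monic gcd a^2 + 2a - 35.

-35 + 2a + a^2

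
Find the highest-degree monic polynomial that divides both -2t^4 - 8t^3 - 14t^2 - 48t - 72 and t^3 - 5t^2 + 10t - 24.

t^2 - t + 6

By polynomial division,
  -2t^4 - 8t^3 - 14t^2 - 48t - 72 = (-2t - 18)(t^3 - 5t^2 + 10t - 24) + (-84t^2 + 84t - 504)
  t^3 - 5t^2 + 10t - 24 = (-(1/84)t + 1/21)(-84t^2 + 84t - 504) + (0)
Last nonzero remainder: -84t^2 + 84t - 504. Dividing through by -84 gives the monic gcd t^2 - t + 6.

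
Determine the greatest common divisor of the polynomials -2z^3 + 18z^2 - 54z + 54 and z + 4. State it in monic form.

Euclidean algorithm in ℚ[z]:
  -2z^3 + 18z^2 - 54z + 54 = (-2z^2 + 26z - 158)(z + 4) + (686)
  z + 4 = ((1/686)z + 2/343)(686) + (0)
The last nonzero remainder is the constant 686, so the polynomials are coprime and gcd = 1.

1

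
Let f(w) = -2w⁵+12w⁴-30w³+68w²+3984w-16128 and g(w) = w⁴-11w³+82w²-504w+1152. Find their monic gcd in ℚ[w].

Euclidean algorithm in ℚ[w]:
  -2w⁵+12w⁴-30w³+68w²+3984w-16128 = (-2w-10)(w⁴-11w³+82w²-504w+1152) + (24w³-120w²+1248w-4608)
  w⁴-11w³+82w²-504w+1152 = ((1/24)w-1/4)(24w³-120w²+1248w-4608) + (0)
Last nonzero remainder: 24w³-120w²+1248w-4608. Dividing through by 24 gives the monic gcd w³-5w²+52w-192.

w³-5w²+52w-192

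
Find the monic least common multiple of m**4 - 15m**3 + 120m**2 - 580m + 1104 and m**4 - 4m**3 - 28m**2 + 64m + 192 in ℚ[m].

m**6 - 9m**5 + 38m**4 + 20m**3 - 1416m**2 + 1984m + 8832

Euclidean algorithm in ℚ[m]:
  m**4 - 15m**3 + 120m**2 - 580m + 1104 = (m**4 - 4m**3 - 28m**2 + 64m + 192) + (-11m**3 + 148m**2 - 644m + 912)
  m**4 - 4m**3 - 28m**2 + 64m + 192 = (-(1/11)m - 104/121)(-11m**3 + 148m**2 - 644m + 912) + ((4920/121)m**2 - (49200/121)m + 118080/121)
  -11m**3 + 148m**2 - 644m + 912 = (-(1331/4920)m + 2299/2460)((4920/121)m**2 - (49200/121)m + 118080/121) + (0)
Last nonzero remainder: (4920/121)m**2 - (49200/121)m + 118080/121. Dividing through by 4920/121 gives the monic gcd m**2 - 10m + 24.
Then lcm(f, g) = f·g / gcd(f, g); expanding and making the result monic gives the answer.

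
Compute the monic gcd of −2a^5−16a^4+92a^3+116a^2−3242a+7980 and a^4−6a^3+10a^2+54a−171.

a^3−9a^2+37a−57

Euclidean algorithm in ℚ[a]:
  −2a^5−16a^4+92a^3+116a^2−3242a+7980 = (−2a−28)(a^4−6a^3+10a^2+54a−171) + (−56a^3+504a^2−2072a+3192)
  a^4−6a^3+10a^2+54a−171 = (−(1/56)a−3/56)(−56a^3+504a^2−2072a+3192) + (0)
Last nonzero remainder: −56a^3+504a^2−2072a+3192. Dividing through by −56 gives the monic gcd a^3−9a^2+37a−57.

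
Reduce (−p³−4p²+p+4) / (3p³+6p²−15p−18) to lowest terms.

(−p²−3p+4)/(3p²+3p−18)

Apply the Euclidean algorithm:
  −p³−4p²+p+4 = (−1/3)(3p³+6p²−15p−18) + (−2p²−4p−2)
  3p³+6p²−15p−18 = (−(3/2)p)(−2p²−4p−2) + (−18p−18)
  −2p²−4p−2 = ((1/9)p+1/9)(−18p−18) + (0)
Last nonzero remainder: −18p−18. Dividing through by −18 gives the monic gcd p+1.
Cancel p+1 from numerator and denominator to get the reduced form.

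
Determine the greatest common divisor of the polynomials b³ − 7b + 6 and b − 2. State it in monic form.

b − 2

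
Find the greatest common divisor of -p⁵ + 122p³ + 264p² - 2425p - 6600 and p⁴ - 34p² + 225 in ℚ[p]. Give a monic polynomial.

p³ + 3p² - 25p - 75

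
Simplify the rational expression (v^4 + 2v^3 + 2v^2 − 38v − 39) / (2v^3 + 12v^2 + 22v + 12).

(v^3 + v^2 + v − 39)/(2v^2 + 10v + 12)

By polynomial division,
  v^4 + 2v^3 + 2v^2 − 38v − 39 = ((1/2)v − 2)(2v^3 + 12v^2 + 22v + 12) + (15v^2 − 15)
  2v^3 + 12v^2 + 22v + 12 = ((2/15)v + 4/5)(15v^2 − 15) + (24v + 24)
  15v^2 − 15 = ((5/8)v − 5/8)(24v + 24) + (0)
Last nonzero remainder: 24v + 24. Dividing through by 24 gives the monic gcd v + 1.
Cancel v + 1 from numerator and denominator to get the reduced form.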